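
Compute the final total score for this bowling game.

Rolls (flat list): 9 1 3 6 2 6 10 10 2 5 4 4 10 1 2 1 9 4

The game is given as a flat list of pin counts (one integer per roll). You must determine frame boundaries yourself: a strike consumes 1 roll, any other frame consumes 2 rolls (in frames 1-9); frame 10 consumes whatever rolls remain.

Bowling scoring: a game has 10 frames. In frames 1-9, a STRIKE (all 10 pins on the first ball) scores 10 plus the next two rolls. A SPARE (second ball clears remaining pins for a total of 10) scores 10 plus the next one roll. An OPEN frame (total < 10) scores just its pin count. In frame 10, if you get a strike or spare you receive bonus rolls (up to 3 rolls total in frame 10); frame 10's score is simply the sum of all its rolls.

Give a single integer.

Frame 1: SPARE (9+1=10). 10 + next roll (3) = 13. Cumulative: 13
Frame 2: OPEN (3+6=9). Cumulative: 22
Frame 3: OPEN (2+6=8). Cumulative: 30
Frame 4: STRIKE. 10 + next two rolls (10+2) = 22. Cumulative: 52
Frame 5: STRIKE. 10 + next two rolls (2+5) = 17. Cumulative: 69
Frame 6: OPEN (2+5=7). Cumulative: 76
Frame 7: OPEN (4+4=8). Cumulative: 84
Frame 8: STRIKE. 10 + next two rolls (1+2) = 13. Cumulative: 97
Frame 9: OPEN (1+2=3). Cumulative: 100
Frame 10: SPARE. Sum of all frame-10 rolls (1+9+4) = 14. Cumulative: 114

Answer: 114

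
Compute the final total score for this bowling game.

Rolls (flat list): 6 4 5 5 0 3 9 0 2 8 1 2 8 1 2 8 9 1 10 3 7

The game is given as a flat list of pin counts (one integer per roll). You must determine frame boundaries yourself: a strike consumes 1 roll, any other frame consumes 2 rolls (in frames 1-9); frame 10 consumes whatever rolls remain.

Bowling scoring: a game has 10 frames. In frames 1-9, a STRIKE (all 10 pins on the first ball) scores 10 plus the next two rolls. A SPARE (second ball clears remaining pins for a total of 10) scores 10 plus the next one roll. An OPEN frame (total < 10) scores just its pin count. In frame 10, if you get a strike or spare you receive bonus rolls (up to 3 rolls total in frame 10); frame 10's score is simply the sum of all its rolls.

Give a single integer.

Answer: 119

Derivation:
Frame 1: SPARE (6+4=10). 10 + next roll (5) = 15. Cumulative: 15
Frame 2: SPARE (5+5=10). 10 + next roll (0) = 10. Cumulative: 25
Frame 3: OPEN (0+3=3). Cumulative: 28
Frame 4: OPEN (9+0=9). Cumulative: 37
Frame 5: SPARE (2+8=10). 10 + next roll (1) = 11. Cumulative: 48
Frame 6: OPEN (1+2=3). Cumulative: 51
Frame 7: OPEN (8+1=9). Cumulative: 60
Frame 8: SPARE (2+8=10). 10 + next roll (9) = 19. Cumulative: 79
Frame 9: SPARE (9+1=10). 10 + next roll (10) = 20. Cumulative: 99
Frame 10: STRIKE. Sum of all frame-10 rolls (10+3+7) = 20. Cumulative: 119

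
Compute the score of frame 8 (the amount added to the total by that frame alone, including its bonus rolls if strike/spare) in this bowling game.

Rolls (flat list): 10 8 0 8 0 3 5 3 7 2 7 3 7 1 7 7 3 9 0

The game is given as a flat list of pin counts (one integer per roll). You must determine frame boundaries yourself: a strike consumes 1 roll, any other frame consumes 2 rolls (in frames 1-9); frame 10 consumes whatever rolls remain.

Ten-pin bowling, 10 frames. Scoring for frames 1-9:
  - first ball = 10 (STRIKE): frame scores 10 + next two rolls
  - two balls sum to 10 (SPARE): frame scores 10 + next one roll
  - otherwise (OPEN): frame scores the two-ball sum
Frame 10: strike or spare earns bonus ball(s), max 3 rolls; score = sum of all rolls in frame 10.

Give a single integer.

Frame 1: STRIKE. 10 + next two rolls (8+0) = 18. Cumulative: 18
Frame 2: OPEN (8+0=8). Cumulative: 26
Frame 3: OPEN (8+0=8). Cumulative: 34
Frame 4: OPEN (3+5=8). Cumulative: 42
Frame 5: SPARE (3+7=10). 10 + next roll (2) = 12. Cumulative: 54
Frame 6: OPEN (2+7=9). Cumulative: 63
Frame 7: SPARE (3+7=10). 10 + next roll (1) = 11. Cumulative: 74
Frame 8: OPEN (1+7=8). Cumulative: 82
Frame 9: SPARE (7+3=10). 10 + next roll (9) = 19. Cumulative: 101
Frame 10: OPEN. Sum of all frame-10 rolls (9+0) = 9. Cumulative: 110

Answer: 8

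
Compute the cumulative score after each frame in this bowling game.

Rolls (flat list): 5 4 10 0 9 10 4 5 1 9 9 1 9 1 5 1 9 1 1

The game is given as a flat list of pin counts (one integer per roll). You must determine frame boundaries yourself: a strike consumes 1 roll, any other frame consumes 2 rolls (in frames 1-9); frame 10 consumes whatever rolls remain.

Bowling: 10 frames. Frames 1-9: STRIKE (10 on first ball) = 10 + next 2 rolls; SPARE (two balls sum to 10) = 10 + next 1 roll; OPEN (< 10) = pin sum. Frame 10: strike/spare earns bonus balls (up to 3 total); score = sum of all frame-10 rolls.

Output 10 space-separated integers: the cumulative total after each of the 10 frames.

Frame 1: OPEN (5+4=9). Cumulative: 9
Frame 2: STRIKE. 10 + next two rolls (0+9) = 19. Cumulative: 28
Frame 3: OPEN (0+9=9). Cumulative: 37
Frame 4: STRIKE. 10 + next two rolls (4+5) = 19. Cumulative: 56
Frame 5: OPEN (4+5=9). Cumulative: 65
Frame 6: SPARE (1+9=10). 10 + next roll (9) = 19. Cumulative: 84
Frame 7: SPARE (9+1=10). 10 + next roll (9) = 19. Cumulative: 103
Frame 8: SPARE (9+1=10). 10 + next roll (5) = 15. Cumulative: 118
Frame 9: OPEN (5+1=6). Cumulative: 124
Frame 10: SPARE. Sum of all frame-10 rolls (9+1+1) = 11. Cumulative: 135

Answer: 9 28 37 56 65 84 103 118 124 135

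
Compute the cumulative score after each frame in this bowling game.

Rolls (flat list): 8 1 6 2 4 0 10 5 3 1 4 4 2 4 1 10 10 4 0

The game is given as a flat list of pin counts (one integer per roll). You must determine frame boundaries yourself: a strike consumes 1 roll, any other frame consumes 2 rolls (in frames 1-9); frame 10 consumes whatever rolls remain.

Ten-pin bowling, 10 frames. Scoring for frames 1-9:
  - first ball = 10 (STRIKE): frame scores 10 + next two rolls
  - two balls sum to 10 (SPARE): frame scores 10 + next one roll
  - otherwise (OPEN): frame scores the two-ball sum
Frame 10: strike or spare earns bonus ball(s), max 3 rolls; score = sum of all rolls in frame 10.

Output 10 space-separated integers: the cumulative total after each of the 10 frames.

Answer: 9 17 21 39 47 52 58 63 87 101

Derivation:
Frame 1: OPEN (8+1=9). Cumulative: 9
Frame 2: OPEN (6+2=8). Cumulative: 17
Frame 3: OPEN (4+0=4). Cumulative: 21
Frame 4: STRIKE. 10 + next two rolls (5+3) = 18. Cumulative: 39
Frame 5: OPEN (5+3=8). Cumulative: 47
Frame 6: OPEN (1+4=5). Cumulative: 52
Frame 7: OPEN (4+2=6). Cumulative: 58
Frame 8: OPEN (4+1=5). Cumulative: 63
Frame 9: STRIKE. 10 + next two rolls (10+4) = 24. Cumulative: 87
Frame 10: STRIKE. Sum of all frame-10 rolls (10+4+0) = 14. Cumulative: 101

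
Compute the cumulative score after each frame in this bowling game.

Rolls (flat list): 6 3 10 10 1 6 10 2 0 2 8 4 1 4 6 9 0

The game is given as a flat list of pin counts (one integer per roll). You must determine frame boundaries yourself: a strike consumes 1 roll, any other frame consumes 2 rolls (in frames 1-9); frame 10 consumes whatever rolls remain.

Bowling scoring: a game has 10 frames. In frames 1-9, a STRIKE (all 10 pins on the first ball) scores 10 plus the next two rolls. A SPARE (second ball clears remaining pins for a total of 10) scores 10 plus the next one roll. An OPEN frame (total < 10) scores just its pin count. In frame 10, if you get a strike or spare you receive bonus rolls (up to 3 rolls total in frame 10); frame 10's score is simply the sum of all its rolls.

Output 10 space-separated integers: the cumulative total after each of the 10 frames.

Answer: 9 30 47 54 66 68 82 87 106 115

Derivation:
Frame 1: OPEN (6+3=9). Cumulative: 9
Frame 2: STRIKE. 10 + next two rolls (10+1) = 21. Cumulative: 30
Frame 3: STRIKE. 10 + next two rolls (1+6) = 17. Cumulative: 47
Frame 4: OPEN (1+6=7). Cumulative: 54
Frame 5: STRIKE. 10 + next two rolls (2+0) = 12. Cumulative: 66
Frame 6: OPEN (2+0=2). Cumulative: 68
Frame 7: SPARE (2+8=10). 10 + next roll (4) = 14. Cumulative: 82
Frame 8: OPEN (4+1=5). Cumulative: 87
Frame 9: SPARE (4+6=10). 10 + next roll (9) = 19. Cumulative: 106
Frame 10: OPEN. Sum of all frame-10 rolls (9+0) = 9. Cumulative: 115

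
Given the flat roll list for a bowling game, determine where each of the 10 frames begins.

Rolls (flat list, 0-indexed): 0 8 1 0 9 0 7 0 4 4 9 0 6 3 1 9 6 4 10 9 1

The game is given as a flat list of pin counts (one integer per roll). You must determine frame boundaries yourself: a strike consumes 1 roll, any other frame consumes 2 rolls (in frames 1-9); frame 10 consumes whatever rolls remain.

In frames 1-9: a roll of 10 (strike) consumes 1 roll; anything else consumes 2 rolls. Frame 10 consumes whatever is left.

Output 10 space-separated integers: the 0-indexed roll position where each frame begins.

Answer: 0 2 4 6 8 10 12 14 16 18

Derivation:
Frame 1 starts at roll index 0: rolls=0,8 (sum=8), consumes 2 rolls
Frame 2 starts at roll index 2: rolls=1,0 (sum=1), consumes 2 rolls
Frame 3 starts at roll index 4: rolls=9,0 (sum=9), consumes 2 rolls
Frame 4 starts at roll index 6: rolls=7,0 (sum=7), consumes 2 rolls
Frame 5 starts at roll index 8: rolls=4,4 (sum=8), consumes 2 rolls
Frame 6 starts at roll index 10: rolls=9,0 (sum=9), consumes 2 rolls
Frame 7 starts at roll index 12: rolls=6,3 (sum=9), consumes 2 rolls
Frame 8 starts at roll index 14: rolls=1,9 (sum=10), consumes 2 rolls
Frame 9 starts at roll index 16: rolls=6,4 (sum=10), consumes 2 rolls
Frame 10 starts at roll index 18: 3 remaining rolls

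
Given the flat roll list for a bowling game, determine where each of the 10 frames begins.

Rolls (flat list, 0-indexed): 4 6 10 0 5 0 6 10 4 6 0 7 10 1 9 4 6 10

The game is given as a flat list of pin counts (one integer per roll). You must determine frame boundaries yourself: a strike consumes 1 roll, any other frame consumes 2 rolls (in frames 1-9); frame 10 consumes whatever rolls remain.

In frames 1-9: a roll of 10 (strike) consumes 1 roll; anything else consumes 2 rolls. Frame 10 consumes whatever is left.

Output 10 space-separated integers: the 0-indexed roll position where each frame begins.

Frame 1 starts at roll index 0: rolls=4,6 (sum=10), consumes 2 rolls
Frame 2 starts at roll index 2: roll=10 (strike), consumes 1 roll
Frame 3 starts at roll index 3: rolls=0,5 (sum=5), consumes 2 rolls
Frame 4 starts at roll index 5: rolls=0,6 (sum=6), consumes 2 rolls
Frame 5 starts at roll index 7: roll=10 (strike), consumes 1 roll
Frame 6 starts at roll index 8: rolls=4,6 (sum=10), consumes 2 rolls
Frame 7 starts at roll index 10: rolls=0,7 (sum=7), consumes 2 rolls
Frame 8 starts at roll index 12: roll=10 (strike), consumes 1 roll
Frame 9 starts at roll index 13: rolls=1,9 (sum=10), consumes 2 rolls
Frame 10 starts at roll index 15: 3 remaining rolls

Answer: 0 2 3 5 7 8 10 12 13 15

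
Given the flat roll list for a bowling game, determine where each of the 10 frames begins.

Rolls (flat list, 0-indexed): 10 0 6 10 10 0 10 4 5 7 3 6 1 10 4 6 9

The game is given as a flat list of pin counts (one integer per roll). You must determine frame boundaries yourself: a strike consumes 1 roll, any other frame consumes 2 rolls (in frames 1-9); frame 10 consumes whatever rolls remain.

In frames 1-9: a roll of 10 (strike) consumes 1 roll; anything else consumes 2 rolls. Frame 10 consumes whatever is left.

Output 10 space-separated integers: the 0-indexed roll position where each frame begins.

Frame 1 starts at roll index 0: roll=10 (strike), consumes 1 roll
Frame 2 starts at roll index 1: rolls=0,6 (sum=6), consumes 2 rolls
Frame 3 starts at roll index 3: roll=10 (strike), consumes 1 roll
Frame 4 starts at roll index 4: roll=10 (strike), consumes 1 roll
Frame 5 starts at roll index 5: rolls=0,10 (sum=10), consumes 2 rolls
Frame 6 starts at roll index 7: rolls=4,5 (sum=9), consumes 2 rolls
Frame 7 starts at roll index 9: rolls=7,3 (sum=10), consumes 2 rolls
Frame 8 starts at roll index 11: rolls=6,1 (sum=7), consumes 2 rolls
Frame 9 starts at roll index 13: roll=10 (strike), consumes 1 roll
Frame 10 starts at roll index 14: 3 remaining rolls

Answer: 0 1 3 4 5 7 9 11 13 14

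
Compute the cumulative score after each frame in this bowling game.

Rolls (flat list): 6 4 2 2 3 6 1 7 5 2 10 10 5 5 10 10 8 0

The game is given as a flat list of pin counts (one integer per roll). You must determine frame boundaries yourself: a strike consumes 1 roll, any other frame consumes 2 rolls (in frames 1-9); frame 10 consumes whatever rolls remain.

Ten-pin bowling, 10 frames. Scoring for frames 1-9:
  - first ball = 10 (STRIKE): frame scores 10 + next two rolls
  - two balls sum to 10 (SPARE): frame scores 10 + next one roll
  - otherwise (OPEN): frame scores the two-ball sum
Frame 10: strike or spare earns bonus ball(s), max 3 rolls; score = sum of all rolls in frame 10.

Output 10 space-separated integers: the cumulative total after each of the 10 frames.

Answer: 12 16 25 33 40 65 85 105 133 151

Derivation:
Frame 1: SPARE (6+4=10). 10 + next roll (2) = 12. Cumulative: 12
Frame 2: OPEN (2+2=4). Cumulative: 16
Frame 3: OPEN (3+6=9). Cumulative: 25
Frame 4: OPEN (1+7=8). Cumulative: 33
Frame 5: OPEN (5+2=7). Cumulative: 40
Frame 6: STRIKE. 10 + next two rolls (10+5) = 25. Cumulative: 65
Frame 7: STRIKE. 10 + next two rolls (5+5) = 20. Cumulative: 85
Frame 8: SPARE (5+5=10). 10 + next roll (10) = 20. Cumulative: 105
Frame 9: STRIKE. 10 + next two rolls (10+8) = 28. Cumulative: 133
Frame 10: STRIKE. Sum of all frame-10 rolls (10+8+0) = 18. Cumulative: 151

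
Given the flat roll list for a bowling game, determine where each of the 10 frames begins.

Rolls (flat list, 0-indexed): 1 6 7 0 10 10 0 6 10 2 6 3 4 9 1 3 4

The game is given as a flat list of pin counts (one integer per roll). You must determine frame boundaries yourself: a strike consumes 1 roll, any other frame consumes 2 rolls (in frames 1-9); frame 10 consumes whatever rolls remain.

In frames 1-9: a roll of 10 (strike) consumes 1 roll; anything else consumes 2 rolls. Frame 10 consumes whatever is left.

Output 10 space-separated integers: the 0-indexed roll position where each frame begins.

Answer: 0 2 4 5 6 8 9 11 13 15

Derivation:
Frame 1 starts at roll index 0: rolls=1,6 (sum=7), consumes 2 rolls
Frame 2 starts at roll index 2: rolls=7,0 (sum=7), consumes 2 rolls
Frame 3 starts at roll index 4: roll=10 (strike), consumes 1 roll
Frame 4 starts at roll index 5: roll=10 (strike), consumes 1 roll
Frame 5 starts at roll index 6: rolls=0,6 (sum=6), consumes 2 rolls
Frame 6 starts at roll index 8: roll=10 (strike), consumes 1 roll
Frame 7 starts at roll index 9: rolls=2,6 (sum=8), consumes 2 rolls
Frame 8 starts at roll index 11: rolls=3,4 (sum=7), consumes 2 rolls
Frame 9 starts at roll index 13: rolls=9,1 (sum=10), consumes 2 rolls
Frame 10 starts at roll index 15: 2 remaining rolls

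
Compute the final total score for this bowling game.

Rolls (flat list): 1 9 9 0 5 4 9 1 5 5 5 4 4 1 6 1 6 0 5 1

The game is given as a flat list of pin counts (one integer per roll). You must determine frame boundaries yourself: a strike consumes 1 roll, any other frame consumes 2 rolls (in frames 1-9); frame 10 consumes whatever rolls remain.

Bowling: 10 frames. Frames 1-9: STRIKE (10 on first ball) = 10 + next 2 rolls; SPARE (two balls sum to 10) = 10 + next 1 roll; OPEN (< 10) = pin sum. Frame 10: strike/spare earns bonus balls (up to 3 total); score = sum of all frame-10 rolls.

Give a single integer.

Frame 1: SPARE (1+9=10). 10 + next roll (9) = 19. Cumulative: 19
Frame 2: OPEN (9+0=9). Cumulative: 28
Frame 3: OPEN (5+4=9). Cumulative: 37
Frame 4: SPARE (9+1=10). 10 + next roll (5) = 15. Cumulative: 52
Frame 5: SPARE (5+5=10). 10 + next roll (5) = 15. Cumulative: 67
Frame 6: OPEN (5+4=9). Cumulative: 76
Frame 7: OPEN (4+1=5). Cumulative: 81
Frame 8: OPEN (6+1=7). Cumulative: 88
Frame 9: OPEN (6+0=6). Cumulative: 94
Frame 10: OPEN. Sum of all frame-10 rolls (5+1) = 6. Cumulative: 100

Answer: 100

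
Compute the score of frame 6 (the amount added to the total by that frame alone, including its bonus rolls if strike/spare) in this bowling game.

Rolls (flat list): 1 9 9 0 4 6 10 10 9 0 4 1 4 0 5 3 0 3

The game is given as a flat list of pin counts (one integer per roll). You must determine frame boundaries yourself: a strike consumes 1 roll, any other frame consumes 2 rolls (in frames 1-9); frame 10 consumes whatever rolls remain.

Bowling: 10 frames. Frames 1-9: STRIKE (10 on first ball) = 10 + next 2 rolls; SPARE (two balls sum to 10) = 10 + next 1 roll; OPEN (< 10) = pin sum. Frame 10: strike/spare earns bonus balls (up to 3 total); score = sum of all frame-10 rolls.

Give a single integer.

Answer: 9

Derivation:
Frame 1: SPARE (1+9=10). 10 + next roll (9) = 19. Cumulative: 19
Frame 2: OPEN (9+0=9). Cumulative: 28
Frame 3: SPARE (4+6=10). 10 + next roll (10) = 20. Cumulative: 48
Frame 4: STRIKE. 10 + next two rolls (10+9) = 29. Cumulative: 77
Frame 5: STRIKE. 10 + next two rolls (9+0) = 19. Cumulative: 96
Frame 6: OPEN (9+0=9). Cumulative: 105
Frame 7: OPEN (4+1=5). Cumulative: 110
Frame 8: OPEN (4+0=4). Cumulative: 114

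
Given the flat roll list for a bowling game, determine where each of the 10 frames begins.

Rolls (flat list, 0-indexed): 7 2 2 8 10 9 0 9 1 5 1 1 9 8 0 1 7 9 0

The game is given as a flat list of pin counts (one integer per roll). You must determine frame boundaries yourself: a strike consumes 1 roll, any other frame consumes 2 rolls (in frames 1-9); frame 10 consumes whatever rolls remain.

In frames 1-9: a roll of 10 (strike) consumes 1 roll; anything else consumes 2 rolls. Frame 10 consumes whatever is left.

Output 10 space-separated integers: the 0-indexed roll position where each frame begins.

Answer: 0 2 4 5 7 9 11 13 15 17

Derivation:
Frame 1 starts at roll index 0: rolls=7,2 (sum=9), consumes 2 rolls
Frame 2 starts at roll index 2: rolls=2,8 (sum=10), consumes 2 rolls
Frame 3 starts at roll index 4: roll=10 (strike), consumes 1 roll
Frame 4 starts at roll index 5: rolls=9,0 (sum=9), consumes 2 rolls
Frame 5 starts at roll index 7: rolls=9,1 (sum=10), consumes 2 rolls
Frame 6 starts at roll index 9: rolls=5,1 (sum=6), consumes 2 rolls
Frame 7 starts at roll index 11: rolls=1,9 (sum=10), consumes 2 rolls
Frame 8 starts at roll index 13: rolls=8,0 (sum=8), consumes 2 rolls
Frame 9 starts at roll index 15: rolls=1,7 (sum=8), consumes 2 rolls
Frame 10 starts at roll index 17: 2 remaining rolls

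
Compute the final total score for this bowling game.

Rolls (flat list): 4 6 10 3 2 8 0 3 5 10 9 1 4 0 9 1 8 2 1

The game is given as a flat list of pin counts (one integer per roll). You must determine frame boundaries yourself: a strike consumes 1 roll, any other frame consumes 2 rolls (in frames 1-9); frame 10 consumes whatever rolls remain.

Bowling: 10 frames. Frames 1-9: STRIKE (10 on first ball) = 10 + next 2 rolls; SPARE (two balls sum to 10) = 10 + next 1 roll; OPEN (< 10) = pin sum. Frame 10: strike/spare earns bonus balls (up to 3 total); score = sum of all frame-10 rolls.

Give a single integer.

Frame 1: SPARE (4+6=10). 10 + next roll (10) = 20. Cumulative: 20
Frame 2: STRIKE. 10 + next two rolls (3+2) = 15. Cumulative: 35
Frame 3: OPEN (3+2=5). Cumulative: 40
Frame 4: OPEN (8+0=8). Cumulative: 48
Frame 5: OPEN (3+5=8). Cumulative: 56
Frame 6: STRIKE. 10 + next two rolls (9+1) = 20. Cumulative: 76
Frame 7: SPARE (9+1=10). 10 + next roll (4) = 14. Cumulative: 90
Frame 8: OPEN (4+0=4). Cumulative: 94
Frame 9: SPARE (9+1=10). 10 + next roll (8) = 18. Cumulative: 112
Frame 10: SPARE. Sum of all frame-10 rolls (8+2+1) = 11. Cumulative: 123

Answer: 123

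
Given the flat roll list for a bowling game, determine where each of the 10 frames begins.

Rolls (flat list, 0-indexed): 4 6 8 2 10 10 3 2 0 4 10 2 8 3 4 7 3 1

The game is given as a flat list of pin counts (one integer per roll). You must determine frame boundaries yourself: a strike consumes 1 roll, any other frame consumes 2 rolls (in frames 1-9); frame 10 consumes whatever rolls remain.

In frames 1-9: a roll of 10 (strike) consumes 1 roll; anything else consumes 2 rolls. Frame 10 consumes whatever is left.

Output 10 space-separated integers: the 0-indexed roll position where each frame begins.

Frame 1 starts at roll index 0: rolls=4,6 (sum=10), consumes 2 rolls
Frame 2 starts at roll index 2: rolls=8,2 (sum=10), consumes 2 rolls
Frame 3 starts at roll index 4: roll=10 (strike), consumes 1 roll
Frame 4 starts at roll index 5: roll=10 (strike), consumes 1 roll
Frame 5 starts at roll index 6: rolls=3,2 (sum=5), consumes 2 rolls
Frame 6 starts at roll index 8: rolls=0,4 (sum=4), consumes 2 rolls
Frame 7 starts at roll index 10: roll=10 (strike), consumes 1 roll
Frame 8 starts at roll index 11: rolls=2,8 (sum=10), consumes 2 rolls
Frame 9 starts at roll index 13: rolls=3,4 (sum=7), consumes 2 rolls
Frame 10 starts at roll index 15: 3 remaining rolls

Answer: 0 2 4 5 6 8 10 11 13 15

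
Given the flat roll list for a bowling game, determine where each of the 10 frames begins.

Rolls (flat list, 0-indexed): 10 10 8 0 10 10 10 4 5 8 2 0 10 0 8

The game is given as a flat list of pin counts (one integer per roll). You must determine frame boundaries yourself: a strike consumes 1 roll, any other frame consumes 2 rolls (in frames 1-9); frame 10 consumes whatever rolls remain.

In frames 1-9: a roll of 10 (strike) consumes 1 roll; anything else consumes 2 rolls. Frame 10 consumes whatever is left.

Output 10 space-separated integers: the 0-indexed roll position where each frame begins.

Answer: 0 1 2 4 5 6 7 9 11 13

Derivation:
Frame 1 starts at roll index 0: roll=10 (strike), consumes 1 roll
Frame 2 starts at roll index 1: roll=10 (strike), consumes 1 roll
Frame 3 starts at roll index 2: rolls=8,0 (sum=8), consumes 2 rolls
Frame 4 starts at roll index 4: roll=10 (strike), consumes 1 roll
Frame 5 starts at roll index 5: roll=10 (strike), consumes 1 roll
Frame 6 starts at roll index 6: roll=10 (strike), consumes 1 roll
Frame 7 starts at roll index 7: rolls=4,5 (sum=9), consumes 2 rolls
Frame 8 starts at roll index 9: rolls=8,2 (sum=10), consumes 2 rolls
Frame 9 starts at roll index 11: rolls=0,10 (sum=10), consumes 2 rolls
Frame 10 starts at roll index 13: 2 remaining rolls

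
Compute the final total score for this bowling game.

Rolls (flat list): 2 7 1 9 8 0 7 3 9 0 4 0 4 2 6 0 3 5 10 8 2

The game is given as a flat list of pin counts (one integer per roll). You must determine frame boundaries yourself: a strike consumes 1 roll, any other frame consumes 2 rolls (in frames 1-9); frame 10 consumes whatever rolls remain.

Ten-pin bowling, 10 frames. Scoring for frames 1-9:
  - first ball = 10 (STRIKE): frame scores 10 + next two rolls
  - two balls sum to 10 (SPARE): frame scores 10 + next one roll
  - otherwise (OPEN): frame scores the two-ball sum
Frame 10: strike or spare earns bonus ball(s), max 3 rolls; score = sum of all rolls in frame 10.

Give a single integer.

Frame 1: OPEN (2+7=9). Cumulative: 9
Frame 2: SPARE (1+9=10). 10 + next roll (8) = 18. Cumulative: 27
Frame 3: OPEN (8+0=8). Cumulative: 35
Frame 4: SPARE (7+3=10). 10 + next roll (9) = 19. Cumulative: 54
Frame 5: OPEN (9+0=9). Cumulative: 63
Frame 6: OPEN (4+0=4). Cumulative: 67
Frame 7: OPEN (4+2=6). Cumulative: 73
Frame 8: OPEN (6+0=6). Cumulative: 79
Frame 9: OPEN (3+5=8). Cumulative: 87
Frame 10: STRIKE. Sum of all frame-10 rolls (10+8+2) = 20. Cumulative: 107

Answer: 107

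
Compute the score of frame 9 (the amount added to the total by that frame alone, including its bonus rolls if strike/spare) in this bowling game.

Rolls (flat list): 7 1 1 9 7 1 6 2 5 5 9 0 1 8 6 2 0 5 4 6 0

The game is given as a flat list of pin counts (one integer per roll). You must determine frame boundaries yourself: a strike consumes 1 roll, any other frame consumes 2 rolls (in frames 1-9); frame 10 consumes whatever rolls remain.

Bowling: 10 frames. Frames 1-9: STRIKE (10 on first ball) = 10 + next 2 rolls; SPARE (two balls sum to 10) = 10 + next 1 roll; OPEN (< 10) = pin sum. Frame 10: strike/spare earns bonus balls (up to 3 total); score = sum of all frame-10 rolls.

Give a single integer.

Frame 1: OPEN (7+1=8). Cumulative: 8
Frame 2: SPARE (1+9=10). 10 + next roll (7) = 17. Cumulative: 25
Frame 3: OPEN (7+1=8). Cumulative: 33
Frame 4: OPEN (6+2=8). Cumulative: 41
Frame 5: SPARE (5+5=10). 10 + next roll (9) = 19. Cumulative: 60
Frame 6: OPEN (9+0=9). Cumulative: 69
Frame 7: OPEN (1+8=9). Cumulative: 78
Frame 8: OPEN (6+2=8). Cumulative: 86
Frame 9: OPEN (0+5=5). Cumulative: 91
Frame 10: SPARE. Sum of all frame-10 rolls (4+6+0) = 10. Cumulative: 101

Answer: 5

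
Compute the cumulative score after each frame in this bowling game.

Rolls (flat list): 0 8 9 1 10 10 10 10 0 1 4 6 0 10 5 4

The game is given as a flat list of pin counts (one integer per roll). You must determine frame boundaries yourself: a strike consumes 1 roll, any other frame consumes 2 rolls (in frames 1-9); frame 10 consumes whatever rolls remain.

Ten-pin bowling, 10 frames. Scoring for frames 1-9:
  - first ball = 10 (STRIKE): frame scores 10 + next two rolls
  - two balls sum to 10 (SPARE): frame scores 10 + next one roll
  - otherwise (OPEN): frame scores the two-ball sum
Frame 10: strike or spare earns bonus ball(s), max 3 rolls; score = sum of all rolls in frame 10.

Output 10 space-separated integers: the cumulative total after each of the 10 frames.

Answer: 8 28 58 88 108 119 120 130 145 154

Derivation:
Frame 1: OPEN (0+8=8). Cumulative: 8
Frame 2: SPARE (9+1=10). 10 + next roll (10) = 20. Cumulative: 28
Frame 3: STRIKE. 10 + next two rolls (10+10) = 30. Cumulative: 58
Frame 4: STRIKE. 10 + next two rolls (10+10) = 30. Cumulative: 88
Frame 5: STRIKE. 10 + next two rolls (10+0) = 20. Cumulative: 108
Frame 6: STRIKE. 10 + next two rolls (0+1) = 11. Cumulative: 119
Frame 7: OPEN (0+1=1). Cumulative: 120
Frame 8: SPARE (4+6=10). 10 + next roll (0) = 10. Cumulative: 130
Frame 9: SPARE (0+10=10). 10 + next roll (5) = 15. Cumulative: 145
Frame 10: OPEN. Sum of all frame-10 rolls (5+4) = 9. Cumulative: 154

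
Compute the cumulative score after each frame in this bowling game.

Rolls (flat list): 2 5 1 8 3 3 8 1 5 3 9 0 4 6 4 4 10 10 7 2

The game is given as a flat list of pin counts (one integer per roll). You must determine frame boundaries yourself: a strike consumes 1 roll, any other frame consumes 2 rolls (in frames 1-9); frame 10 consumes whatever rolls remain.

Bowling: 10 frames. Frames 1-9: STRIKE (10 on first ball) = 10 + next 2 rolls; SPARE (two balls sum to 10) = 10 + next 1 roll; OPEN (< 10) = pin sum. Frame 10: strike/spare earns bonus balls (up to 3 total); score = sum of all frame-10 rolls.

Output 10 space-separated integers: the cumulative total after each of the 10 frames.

Frame 1: OPEN (2+5=7). Cumulative: 7
Frame 2: OPEN (1+8=9). Cumulative: 16
Frame 3: OPEN (3+3=6). Cumulative: 22
Frame 4: OPEN (8+1=9). Cumulative: 31
Frame 5: OPEN (5+3=8). Cumulative: 39
Frame 6: OPEN (9+0=9). Cumulative: 48
Frame 7: SPARE (4+6=10). 10 + next roll (4) = 14. Cumulative: 62
Frame 8: OPEN (4+4=8). Cumulative: 70
Frame 9: STRIKE. 10 + next two rolls (10+7) = 27. Cumulative: 97
Frame 10: STRIKE. Sum of all frame-10 rolls (10+7+2) = 19. Cumulative: 116

Answer: 7 16 22 31 39 48 62 70 97 116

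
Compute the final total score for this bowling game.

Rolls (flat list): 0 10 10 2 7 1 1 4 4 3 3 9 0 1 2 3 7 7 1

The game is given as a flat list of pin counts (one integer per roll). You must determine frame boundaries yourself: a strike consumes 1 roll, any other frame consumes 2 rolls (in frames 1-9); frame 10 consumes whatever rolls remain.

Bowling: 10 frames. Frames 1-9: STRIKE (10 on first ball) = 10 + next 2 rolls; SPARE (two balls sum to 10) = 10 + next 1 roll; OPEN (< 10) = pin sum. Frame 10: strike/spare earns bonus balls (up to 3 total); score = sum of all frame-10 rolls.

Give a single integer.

Frame 1: SPARE (0+10=10). 10 + next roll (10) = 20. Cumulative: 20
Frame 2: STRIKE. 10 + next two rolls (2+7) = 19. Cumulative: 39
Frame 3: OPEN (2+7=9). Cumulative: 48
Frame 4: OPEN (1+1=2). Cumulative: 50
Frame 5: OPEN (4+4=8). Cumulative: 58
Frame 6: OPEN (3+3=6). Cumulative: 64
Frame 7: OPEN (9+0=9). Cumulative: 73
Frame 8: OPEN (1+2=3). Cumulative: 76
Frame 9: SPARE (3+7=10). 10 + next roll (7) = 17. Cumulative: 93
Frame 10: OPEN. Sum of all frame-10 rolls (7+1) = 8. Cumulative: 101

Answer: 101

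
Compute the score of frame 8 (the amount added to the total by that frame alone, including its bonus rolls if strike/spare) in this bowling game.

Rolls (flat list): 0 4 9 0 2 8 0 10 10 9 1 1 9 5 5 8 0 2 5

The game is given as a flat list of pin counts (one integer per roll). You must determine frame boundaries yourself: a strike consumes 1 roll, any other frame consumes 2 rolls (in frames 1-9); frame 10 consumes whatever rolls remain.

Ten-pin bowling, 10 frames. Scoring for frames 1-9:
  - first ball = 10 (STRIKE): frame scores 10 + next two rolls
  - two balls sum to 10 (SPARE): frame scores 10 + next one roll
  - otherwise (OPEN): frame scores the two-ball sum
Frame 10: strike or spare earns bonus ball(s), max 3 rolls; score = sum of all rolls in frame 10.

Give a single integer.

Answer: 18

Derivation:
Frame 1: OPEN (0+4=4). Cumulative: 4
Frame 2: OPEN (9+0=9). Cumulative: 13
Frame 3: SPARE (2+8=10). 10 + next roll (0) = 10. Cumulative: 23
Frame 4: SPARE (0+10=10). 10 + next roll (10) = 20. Cumulative: 43
Frame 5: STRIKE. 10 + next two rolls (9+1) = 20. Cumulative: 63
Frame 6: SPARE (9+1=10). 10 + next roll (1) = 11. Cumulative: 74
Frame 7: SPARE (1+9=10). 10 + next roll (5) = 15. Cumulative: 89
Frame 8: SPARE (5+5=10). 10 + next roll (8) = 18. Cumulative: 107
Frame 9: OPEN (8+0=8). Cumulative: 115
Frame 10: OPEN. Sum of all frame-10 rolls (2+5) = 7. Cumulative: 122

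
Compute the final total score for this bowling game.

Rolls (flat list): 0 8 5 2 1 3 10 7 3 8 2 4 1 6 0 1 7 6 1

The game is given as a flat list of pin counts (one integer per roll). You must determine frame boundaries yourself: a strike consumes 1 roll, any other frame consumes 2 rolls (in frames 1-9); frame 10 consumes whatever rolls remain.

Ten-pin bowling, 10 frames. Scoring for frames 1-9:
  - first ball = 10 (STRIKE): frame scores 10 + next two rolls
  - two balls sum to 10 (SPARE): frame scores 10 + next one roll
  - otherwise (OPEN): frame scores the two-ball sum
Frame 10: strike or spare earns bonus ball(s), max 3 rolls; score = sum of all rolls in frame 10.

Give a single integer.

Answer: 97

Derivation:
Frame 1: OPEN (0+8=8). Cumulative: 8
Frame 2: OPEN (5+2=7). Cumulative: 15
Frame 3: OPEN (1+3=4). Cumulative: 19
Frame 4: STRIKE. 10 + next two rolls (7+3) = 20. Cumulative: 39
Frame 5: SPARE (7+3=10). 10 + next roll (8) = 18. Cumulative: 57
Frame 6: SPARE (8+2=10). 10 + next roll (4) = 14. Cumulative: 71
Frame 7: OPEN (4+1=5). Cumulative: 76
Frame 8: OPEN (6+0=6). Cumulative: 82
Frame 9: OPEN (1+7=8). Cumulative: 90
Frame 10: OPEN. Sum of all frame-10 rolls (6+1) = 7. Cumulative: 97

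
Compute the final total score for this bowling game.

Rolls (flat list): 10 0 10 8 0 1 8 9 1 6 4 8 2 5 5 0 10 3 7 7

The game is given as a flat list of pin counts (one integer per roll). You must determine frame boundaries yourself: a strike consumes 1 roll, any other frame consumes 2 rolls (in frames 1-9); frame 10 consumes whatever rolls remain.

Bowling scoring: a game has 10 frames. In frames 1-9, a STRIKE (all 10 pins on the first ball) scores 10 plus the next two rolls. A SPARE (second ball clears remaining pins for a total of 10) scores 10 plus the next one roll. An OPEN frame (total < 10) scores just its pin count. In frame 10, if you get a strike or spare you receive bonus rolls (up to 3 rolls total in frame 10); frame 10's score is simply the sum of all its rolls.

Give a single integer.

Answer: 144

Derivation:
Frame 1: STRIKE. 10 + next two rolls (0+10) = 20. Cumulative: 20
Frame 2: SPARE (0+10=10). 10 + next roll (8) = 18. Cumulative: 38
Frame 3: OPEN (8+0=8). Cumulative: 46
Frame 4: OPEN (1+8=9). Cumulative: 55
Frame 5: SPARE (9+1=10). 10 + next roll (6) = 16. Cumulative: 71
Frame 6: SPARE (6+4=10). 10 + next roll (8) = 18. Cumulative: 89
Frame 7: SPARE (8+2=10). 10 + next roll (5) = 15. Cumulative: 104
Frame 8: SPARE (5+5=10). 10 + next roll (0) = 10. Cumulative: 114
Frame 9: SPARE (0+10=10). 10 + next roll (3) = 13. Cumulative: 127
Frame 10: SPARE. Sum of all frame-10 rolls (3+7+7) = 17. Cumulative: 144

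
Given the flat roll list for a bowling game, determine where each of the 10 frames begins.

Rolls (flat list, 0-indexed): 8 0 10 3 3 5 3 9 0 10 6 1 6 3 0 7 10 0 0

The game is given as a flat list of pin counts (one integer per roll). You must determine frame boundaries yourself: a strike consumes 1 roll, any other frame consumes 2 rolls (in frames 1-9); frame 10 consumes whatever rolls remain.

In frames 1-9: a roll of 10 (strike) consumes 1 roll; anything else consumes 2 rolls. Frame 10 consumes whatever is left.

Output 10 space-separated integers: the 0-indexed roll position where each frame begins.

Frame 1 starts at roll index 0: rolls=8,0 (sum=8), consumes 2 rolls
Frame 2 starts at roll index 2: roll=10 (strike), consumes 1 roll
Frame 3 starts at roll index 3: rolls=3,3 (sum=6), consumes 2 rolls
Frame 4 starts at roll index 5: rolls=5,3 (sum=8), consumes 2 rolls
Frame 5 starts at roll index 7: rolls=9,0 (sum=9), consumes 2 rolls
Frame 6 starts at roll index 9: roll=10 (strike), consumes 1 roll
Frame 7 starts at roll index 10: rolls=6,1 (sum=7), consumes 2 rolls
Frame 8 starts at roll index 12: rolls=6,3 (sum=9), consumes 2 rolls
Frame 9 starts at roll index 14: rolls=0,7 (sum=7), consumes 2 rolls
Frame 10 starts at roll index 16: 3 remaining rolls

Answer: 0 2 3 5 7 9 10 12 14 16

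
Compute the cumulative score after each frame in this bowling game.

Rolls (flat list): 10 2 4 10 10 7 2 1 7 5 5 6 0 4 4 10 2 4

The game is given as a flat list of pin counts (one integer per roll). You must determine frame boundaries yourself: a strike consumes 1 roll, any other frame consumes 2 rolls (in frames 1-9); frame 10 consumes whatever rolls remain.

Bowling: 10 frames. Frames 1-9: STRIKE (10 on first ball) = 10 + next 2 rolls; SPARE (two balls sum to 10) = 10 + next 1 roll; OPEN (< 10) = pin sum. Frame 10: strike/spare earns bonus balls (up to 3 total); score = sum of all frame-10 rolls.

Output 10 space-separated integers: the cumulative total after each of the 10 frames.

Answer: 16 22 49 68 77 85 101 107 115 131

Derivation:
Frame 1: STRIKE. 10 + next two rolls (2+4) = 16. Cumulative: 16
Frame 2: OPEN (2+4=6). Cumulative: 22
Frame 3: STRIKE. 10 + next two rolls (10+7) = 27. Cumulative: 49
Frame 4: STRIKE. 10 + next two rolls (7+2) = 19. Cumulative: 68
Frame 5: OPEN (7+2=9). Cumulative: 77
Frame 6: OPEN (1+7=8). Cumulative: 85
Frame 7: SPARE (5+5=10). 10 + next roll (6) = 16. Cumulative: 101
Frame 8: OPEN (6+0=6). Cumulative: 107
Frame 9: OPEN (4+4=8). Cumulative: 115
Frame 10: STRIKE. Sum of all frame-10 rolls (10+2+4) = 16. Cumulative: 131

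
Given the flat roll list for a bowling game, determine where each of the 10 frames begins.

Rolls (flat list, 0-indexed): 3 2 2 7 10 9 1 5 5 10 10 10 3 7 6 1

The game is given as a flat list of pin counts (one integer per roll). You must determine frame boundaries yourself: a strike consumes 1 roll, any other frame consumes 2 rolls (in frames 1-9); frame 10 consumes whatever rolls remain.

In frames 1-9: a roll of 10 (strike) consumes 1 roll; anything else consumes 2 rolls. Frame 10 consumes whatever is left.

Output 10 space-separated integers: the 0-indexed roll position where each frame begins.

Answer: 0 2 4 5 7 9 10 11 12 14

Derivation:
Frame 1 starts at roll index 0: rolls=3,2 (sum=5), consumes 2 rolls
Frame 2 starts at roll index 2: rolls=2,7 (sum=9), consumes 2 rolls
Frame 3 starts at roll index 4: roll=10 (strike), consumes 1 roll
Frame 4 starts at roll index 5: rolls=9,1 (sum=10), consumes 2 rolls
Frame 5 starts at roll index 7: rolls=5,5 (sum=10), consumes 2 rolls
Frame 6 starts at roll index 9: roll=10 (strike), consumes 1 roll
Frame 7 starts at roll index 10: roll=10 (strike), consumes 1 roll
Frame 8 starts at roll index 11: roll=10 (strike), consumes 1 roll
Frame 9 starts at roll index 12: rolls=3,7 (sum=10), consumes 2 rolls
Frame 10 starts at roll index 14: 2 remaining rolls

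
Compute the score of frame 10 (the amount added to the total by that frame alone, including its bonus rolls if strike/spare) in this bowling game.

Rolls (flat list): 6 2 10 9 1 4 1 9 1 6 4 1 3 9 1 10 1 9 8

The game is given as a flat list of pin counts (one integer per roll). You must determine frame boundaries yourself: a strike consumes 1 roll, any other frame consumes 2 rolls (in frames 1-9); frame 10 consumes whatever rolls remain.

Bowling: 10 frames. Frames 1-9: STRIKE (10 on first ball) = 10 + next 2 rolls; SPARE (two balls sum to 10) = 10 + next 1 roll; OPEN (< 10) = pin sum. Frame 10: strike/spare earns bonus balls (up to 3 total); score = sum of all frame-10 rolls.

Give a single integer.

Answer: 18

Derivation:
Frame 1: OPEN (6+2=8). Cumulative: 8
Frame 2: STRIKE. 10 + next two rolls (9+1) = 20. Cumulative: 28
Frame 3: SPARE (9+1=10). 10 + next roll (4) = 14. Cumulative: 42
Frame 4: OPEN (4+1=5). Cumulative: 47
Frame 5: SPARE (9+1=10). 10 + next roll (6) = 16. Cumulative: 63
Frame 6: SPARE (6+4=10). 10 + next roll (1) = 11. Cumulative: 74
Frame 7: OPEN (1+3=4). Cumulative: 78
Frame 8: SPARE (9+1=10). 10 + next roll (10) = 20. Cumulative: 98
Frame 9: STRIKE. 10 + next two rolls (1+9) = 20. Cumulative: 118
Frame 10: SPARE. Sum of all frame-10 rolls (1+9+8) = 18. Cumulative: 136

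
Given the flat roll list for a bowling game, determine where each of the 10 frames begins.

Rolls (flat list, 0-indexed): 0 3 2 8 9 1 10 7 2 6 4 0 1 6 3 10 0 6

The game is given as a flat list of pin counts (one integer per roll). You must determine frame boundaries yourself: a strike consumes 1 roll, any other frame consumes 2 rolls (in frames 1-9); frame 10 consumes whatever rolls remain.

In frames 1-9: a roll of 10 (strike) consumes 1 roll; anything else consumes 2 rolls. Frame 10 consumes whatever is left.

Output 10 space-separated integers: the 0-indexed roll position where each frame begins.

Frame 1 starts at roll index 0: rolls=0,3 (sum=3), consumes 2 rolls
Frame 2 starts at roll index 2: rolls=2,8 (sum=10), consumes 2 rolls
Frame 3 starts at roll index 4: rolls=9,1 (sum=10), consumes 2 rolls
Frame 4 starts at roll index 6: roll=10 (strike), consumes 1 roll
Frame 5 starts at roll index 7: rolls=7,2 (sum=9), consumes 2 rolls
Frame 6 starts at roll index 9: rolls=6,4 (sum=10), consumes 2 rolls
Frame 7 starts at roll index 11: rolls=0,1 (sum=1), consumes 2 rolls
Frame 8 starts at roll index 13: rolls=6,3 (sum=9), consumes 2 rolls
Frame 9 starts at roll index 15: roll=10 (strike), consumes 1 roll
Frame 10 starts at roll index 16: 2 remaining rolls

Answer: 0 2 4 6 7 9 11 13 15 16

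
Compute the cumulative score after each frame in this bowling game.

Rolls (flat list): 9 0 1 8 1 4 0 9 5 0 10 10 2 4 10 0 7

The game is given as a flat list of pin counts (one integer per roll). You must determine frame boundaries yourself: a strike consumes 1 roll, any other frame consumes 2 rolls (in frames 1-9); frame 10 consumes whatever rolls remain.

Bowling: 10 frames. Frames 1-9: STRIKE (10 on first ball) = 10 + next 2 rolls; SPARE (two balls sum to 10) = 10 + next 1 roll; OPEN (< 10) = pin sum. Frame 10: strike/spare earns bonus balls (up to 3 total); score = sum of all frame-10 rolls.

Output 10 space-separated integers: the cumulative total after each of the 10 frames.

Frame 1: OPEN (9+0=9). Cumulative: 9
Frame 2: OPEN (1+8=9). Cumulative: 18
Frame 3: OPEN (1+4=5). Cumulative: 23
Frame 4: OPEN (0+9=9). Cumulative: 32
Frame 5: OPEN (5+0=5). Cumulative: 37
Frame 6: STRIKE. 10 + next two rolls (10+2) = 22. Cumulative: 59
Frame 7: STRIKE. 10 + next two rolls (2+4) = 16. Cumulative: 75
Frame 8: OPEN (2+4=6). Cumulative: 81
Frame 9: STRIKE. 10 + next two rolls (0+7) = 17. Cumulative: 98
Frame 10: OPEN. Sum of all frame-10 rolls (0+7) = 7. Cumulative: 105

Answer: 9 18 23 32 37 59 75 81 98 105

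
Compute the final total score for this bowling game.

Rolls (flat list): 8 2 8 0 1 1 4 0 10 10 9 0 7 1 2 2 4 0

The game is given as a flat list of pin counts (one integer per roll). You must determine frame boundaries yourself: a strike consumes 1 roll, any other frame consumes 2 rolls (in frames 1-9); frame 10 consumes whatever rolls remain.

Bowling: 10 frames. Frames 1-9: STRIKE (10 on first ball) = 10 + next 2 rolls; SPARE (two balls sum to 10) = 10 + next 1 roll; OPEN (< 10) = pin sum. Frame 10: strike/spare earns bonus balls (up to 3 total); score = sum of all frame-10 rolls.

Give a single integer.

Answer: 105

Derivation:
Frame 1: SPARE (8+2=10). 10 + next roll (8) = 18. Cumulative: 18
Frame 2: OPEN (8+0=8). Cumulative: 26
Frame 3: OPEN (1+1=2). Cumulative: 28
Frame 4: OPEN (4+0=4). Cumulative: 32
Frame 5: STRIKE. 10 + next two rolls (10+9) = 29. Cumulative: 61
Frame 6: STRIKE. 10 + next two rolls (9+0) = 19. Cumulative: 80
Frame 7: OPEN (9+0=9). Cumulative: 89
Frame 8: OPEN (7+1=8). Cumulative: 97
Frame 9: OPEN (2+2=4). Cumulative: 101
Frame 10: OPEN. Sum of all frame-10 rolls (4+0) = 4. Cumulative: 105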